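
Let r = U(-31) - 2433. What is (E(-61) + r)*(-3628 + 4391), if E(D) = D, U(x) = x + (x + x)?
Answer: -1973881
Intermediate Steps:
U(x) = 3*x (U(x) = x + 2*x = 3*x)
r = -2526 (r = 3*(-31) - 2433 = -93 - 2433 = -2526)
(E(-61) + r)*(-3628 + 4391) = (-61 - 2526)*(-3628 + 4391) = -2587*763 = -1973881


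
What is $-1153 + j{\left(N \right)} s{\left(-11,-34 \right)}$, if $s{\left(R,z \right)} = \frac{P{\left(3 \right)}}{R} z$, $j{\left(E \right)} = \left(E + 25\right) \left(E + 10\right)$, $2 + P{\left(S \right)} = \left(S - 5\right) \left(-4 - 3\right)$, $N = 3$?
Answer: $\frac{135829}{11} \approx 12348.0$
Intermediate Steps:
$P{\left(S \right)} = 33 - 7 S$ ($P{\left(S \right)} = -2 + \left(S - 5\right) \left(-4 - 3\right) = -2 + \left(-5 + S\right) \left(-7\right) = -2 - \left(-35 + 7 S\right) = 33 - 7 S$)
$j{\left(E \right)} = \left(10 + E\right) \left(25 + E\right)$ ($j{\left(E \right)} = \left(25 + E\right) \left(10 + E\right) = \left(10 + E\right) \left(25 + E\right)$)
$s{\left(R,z \right)} = \frac{12 z}{R}$ ($s{\left(R,z \right)} = \frac{33 - 21}{R} z = \frac{12}{R} z = \frac{12 z}{R}$)
$-1153 + j{\left(N \right)} s{\left(-11,-34 \right)} = -1153 + \left(250 + 3^{2} + 35 \cdot 3\right) 12 \left(-34\right) \frac{1}{-11} = -1153 + \left(250 + 9 + 105\right) 12 \left(-34\right) \left(- \frac{1}{11}\right) = -1153 + 364 \cdot \frac{408}{11} = -1153 + \frac{148512}{11} = \frac{135829}{11}$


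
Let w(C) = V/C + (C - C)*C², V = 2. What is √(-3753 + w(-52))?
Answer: I*√2537054/26 ≈ 61.262*I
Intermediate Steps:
w(C) = 2/C (w(C) = 2/C + (C - C)*C² = 2/C + 0*C² = 2/C + 0 = 2/C)
√(-3753 + w(-52)) = √(-3753 + 2/(-52)) = √(-3753 + 2*(-1/52)) = √(-3753 - 1/26) = √(-97579/26) = I*√2537054/26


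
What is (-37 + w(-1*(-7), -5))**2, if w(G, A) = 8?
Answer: 841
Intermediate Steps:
(-37 + w(-1*(-7), -5))**2 = (-37 + 8)**2 = (-29)**2 = 841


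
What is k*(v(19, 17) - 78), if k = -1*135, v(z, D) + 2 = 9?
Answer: 9585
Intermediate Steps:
v(z, D) = 7 (v(z, D) = -2 + 9 = 7)
k = -135
k*(v(19, 17) - 78) = -135*(7 - 78) = -135*(-71) = 9585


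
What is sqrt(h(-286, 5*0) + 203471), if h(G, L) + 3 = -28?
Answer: 4*sqrt(12715) ≈ 451.04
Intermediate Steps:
h(G, L) = -31 (h(G, L) = -3 - 28 = -31)
sqrt(h(-286, 5*0) + 203471) = sqrt(-31 + 203471) = sqrt(203440) = 4*sqrt(12715)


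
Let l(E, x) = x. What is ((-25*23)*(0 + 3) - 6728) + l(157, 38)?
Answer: -8415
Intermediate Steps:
((-25*23)*(0 + 3) - 6728) + l(157, 38) = ((-25*23)*(0 + 3) - 6728) + 38 = (-575*3 - 6728) + 38 = (-1725 - 6728) + 38 = -8453 + 38 = -8415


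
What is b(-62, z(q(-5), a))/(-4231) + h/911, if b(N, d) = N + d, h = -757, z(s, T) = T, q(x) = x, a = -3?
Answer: -3143652/3854441 ≈ -0.81559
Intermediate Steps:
b(-62, z(q(-5), a))/(-4231) + h/911 = (-62 - 3)/(-4231) - 757/911 = -65*(-1/4231) - 757*1/911 = 65/4231 - 757/911 = -3143652/3854441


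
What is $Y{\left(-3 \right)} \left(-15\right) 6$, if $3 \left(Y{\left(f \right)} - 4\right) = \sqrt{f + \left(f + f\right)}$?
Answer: $-360 - 90 i \approx -360.0 - 90.0 i$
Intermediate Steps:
$Y{\left(f \right)} = 4 + \frac{\sqrt{3} \sqrt{f}}{3}$ ($Y{\left(f \right)} = 4 + \frac{\sqrt{f + \left(f + f\right)}}{3} = 4 + \frac{\sqrt{f + 2 f}}{3} = 4 + \frac{\sqrt{3 f}}{3} = 4 + \frac{\sqrt{3} \sqrt{f}}{3}$)
$Y{\left(-3 \right)} \left(-15\right) 6 = \left(4 + \frac{\sqrt{3} \sqrt{-3}}{3}\right) \left(-15\right) 6 = \left(4 + \frac{\sqrt{3} i \sqrt{3}}{3}\right) \left(-15\right) 6 = \left(4 + i\right) \left(-15\right) 6 = \left(-60 - 15 i\right) 6 = -360 - 90 i$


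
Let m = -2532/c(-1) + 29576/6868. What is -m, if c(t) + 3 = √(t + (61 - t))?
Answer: 3164461/22321 + 633*√61/13 ≈ 522.07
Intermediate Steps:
c(t) = -3 + √61 (c(t) = -3 + √(t + (61 - t)) = -3 + √61)
m = 7394/1717 - 2532/(-3 + √61) (m = -2532/(-3 + √61) + 29576/6868 = -2532/(-3 + √61) + 29576*(1/6868) = -2532/(-3 + √61) + 7394/1717 = 7394/1717 - 2532/(-3 + √61) ≈ -522.07)
-m = -(-3164461/22321 - 633*√61/13) = 3164461/22321 + 633*√61/13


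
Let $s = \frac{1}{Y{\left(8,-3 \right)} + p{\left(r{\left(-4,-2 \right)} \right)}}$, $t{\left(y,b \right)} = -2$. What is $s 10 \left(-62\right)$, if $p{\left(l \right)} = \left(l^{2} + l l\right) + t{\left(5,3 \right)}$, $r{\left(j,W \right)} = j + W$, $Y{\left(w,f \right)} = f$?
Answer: $- \frac{620}{67} \approx -9.2537$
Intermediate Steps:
$r{\left(j,W \right)} = W + j$
$p{\left(l \right)} = -2 + 2 l^{2}$ ($p{\left(l \right)} = \left(l^{2} + l l\right) - 2 = \left(l^{2} + l^{2}\right) - 2 = 2 l^{2} - 2 = -2 + 2 l^{2}$)
$s = \frac{1}{67}$ ($s = \frac{1}{-3 - \left(2 - 2 \left(-2 - 4\right)^{2}\right)} = \frac{1}{-3 - \left(2 - 2 \left(-6\right)^{2}\right)} = \frac{1}{-3 + \left(-2 + 2 \cdot 36\right)} = \frac{1}{-3 + \left(-2 + 72\right)} = \frac{1}{-3 + 70} = \frac{1}{67} \approx 0.014925$)
$s 10 \left(-62\right) = \frac{1}{67} \cdot 10 \left(-62\right) = \frac{10}{67} \left(-62\right) = - \frac{620}{67}$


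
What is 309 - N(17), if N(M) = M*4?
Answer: 241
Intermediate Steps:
N(M) = 4*M
309 - N(17) = 309 - 4*17 = 309 - 1*68 = 309 - 68 = 241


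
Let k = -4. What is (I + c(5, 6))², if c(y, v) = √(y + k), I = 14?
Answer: 225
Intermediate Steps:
c(y, v) = √(-4 + y) (c(y, v) = √(y - 4) = √(-4 + y))
(I + c(5, 6))² = (14 + √(-4 + 5))² = (14 + √1)² = (14 + 1)² = 15² = 225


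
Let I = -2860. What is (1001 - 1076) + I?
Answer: -2935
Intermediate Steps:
(1001 - 1076) + I = (1001 - 1076) - 2860 = -75 - 2860 = -2935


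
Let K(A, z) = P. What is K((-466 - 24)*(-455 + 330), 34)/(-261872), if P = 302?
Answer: -151/130936 ≈ -0.0011532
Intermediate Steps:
K(A, z) = 302
K((-466 - 24)*(-455 + 330), 34)/(-261872) = 302/(-261872) = 302*(-1/261872) = -151/130936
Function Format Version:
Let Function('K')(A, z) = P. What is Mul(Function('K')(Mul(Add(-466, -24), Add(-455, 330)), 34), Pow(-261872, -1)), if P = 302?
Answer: Rational(-151, 130936) ≈ -0.0011532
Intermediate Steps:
Function('K')(A, z) = 302
Mul(Function('K')(Mul(Add(-466, -24), Add(-455, 330)), 34), Pow(-261872, -1)) = Mul(302, Pow(-261872, -1)) = Mul(302, Rational(-1, 261872)) = Rational(-151, 130936)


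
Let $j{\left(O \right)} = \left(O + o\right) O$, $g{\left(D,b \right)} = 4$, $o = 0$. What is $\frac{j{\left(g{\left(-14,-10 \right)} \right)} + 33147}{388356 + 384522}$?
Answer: $\frac{33163}{772878} \approx 0.042908$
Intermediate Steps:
$j{\left(O \right)} = O^{2}$ ($j{\left(O \right)} = \left(O + 0\right) O = O O = O^{2}$)
$\frac{j{\left(g{\left(-14,-10 \right)} \right)} + 33147}{388356 + 384522} = \frac{4^{2} + 33147}{388356 + 384522} = \frac{16 + 33147}{772878} = 33163 \cdot \frac{1}{772878} = \frac{33163}{772878}$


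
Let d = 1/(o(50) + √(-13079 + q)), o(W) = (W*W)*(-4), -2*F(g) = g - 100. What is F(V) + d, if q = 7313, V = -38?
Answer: 3450193927/50002883 - 31*I*√6/100005766 ≈ 69.0 - 7.593e-7*I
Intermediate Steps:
F(g) = 50 - g/2 (F(g) = -(g - 100)/2 = -(-100 + g)/2 = 50 - g/2)
o(W) = -4*W² (o(W) = W²*(-4) = -4*W²)
d = 1/(-10000 + 31*I*√6) (d = 1/(-4*50² + √(-13079 + 7313)) = 1/(-4*2500 + √(-5766)) = 1/(-10000 + 31*I*√6) ≈ -9.9994e-5 - 7.593e-7*I)
F(V) + d = (50 - ½*(-38)) + (-5000/50002883 - 31*I*√6/100005766) = (50 + 19) + (-5000/50002883 - 31*I*√6/100005766) = 69 + (-5000/50002883 - 31*I*√6/100005766) = 3450193927/50002883 - 31*I*√6/100005766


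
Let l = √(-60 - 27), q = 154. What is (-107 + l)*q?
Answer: -16478 + 154*I*√87 ≈ -16478.0 + 1436.4*I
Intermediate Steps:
l = I*√87 (l = √(-87) = I*√87 ≈ 9.3274*I)
(-107 + l)*q = (-107 + I*√87)*154 = -16478 + 154*I*√87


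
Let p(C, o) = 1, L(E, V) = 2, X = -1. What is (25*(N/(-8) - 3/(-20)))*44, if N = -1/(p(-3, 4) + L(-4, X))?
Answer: 1265/6 ≈ 210.83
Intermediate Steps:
N = -⅓ (N = -1/(1 + 2) = -1/3 = -1*⅓ = -⅓ ≈ -0.33333)
(25*(N/(-8) - 3/(-20)))*44 = (25*(-⅓/(-8) - 3/(-20)))*44 = (25*(-⅓*(-⅛) - 3*(-1/20)))*44 = (25*(1/24 + 3/20))*44 = (25*(23/120))*44 = (115/24)*44 = 1265/6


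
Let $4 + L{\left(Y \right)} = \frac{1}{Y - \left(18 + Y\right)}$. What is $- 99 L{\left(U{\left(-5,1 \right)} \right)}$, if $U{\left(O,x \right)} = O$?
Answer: $\frac{803}{2} \approx 401.5$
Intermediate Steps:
$L{\left(Y \right)} = - \frac{73}{18}$ ($L{\left(Y \right)} = -4 + \frac{1}{Y - \left(18 + Y\right)} = -4 + \frac{1}{-18} = -4 - \frac{1}{18} = - \frac{73}{18}$)
$- 99 L{\left(U{\left(-5,1 \right)} \right)} = \left(-99\right) \left(- \frac{73}{18}\right) = \frac{803}{2}$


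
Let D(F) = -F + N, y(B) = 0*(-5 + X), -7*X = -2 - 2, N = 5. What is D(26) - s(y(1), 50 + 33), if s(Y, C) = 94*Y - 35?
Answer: 14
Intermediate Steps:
X = 4/7 (X = -(-2 - 2)/7 = -1/7*(-4) = 4/7 ≈ 0.57143)
y(B) = 0 (y(B) = 0*(-5 + 4/7) = 0*(-31/7) = 0)
s(Y, C) = -35 + 94*Y
D(F) = 5 - F (D(F) = -F + 5 = 5 - F)
D(26) - s(y(1), 50 + 33) = (5 - 1*26) - (-35 + 94*0) = (5 - 26) - (-35 + 0) = -21 - 1*(-35) = -21 + 35 = 14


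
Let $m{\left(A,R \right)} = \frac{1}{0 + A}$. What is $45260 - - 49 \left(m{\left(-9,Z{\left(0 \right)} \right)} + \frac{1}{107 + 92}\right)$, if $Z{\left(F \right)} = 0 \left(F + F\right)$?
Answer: $\frac{81051350}{1791} \approx 45255.0$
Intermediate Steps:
$Z{\left(F \right)} = 0$ ($Z{\left(F \right)} = 0 \cdot 2 F = 0$)
$m{\left(A,R \right)} = \frac{1}{A}$
$45260 - - 49 \left(m{\left(-9,Z{\left(0 \right)} \right)} + \frac{1}{107 + 92}\right) = 45260 - - 49 \left(\frac{1}{-9} + \frac{1}{107 + 92}\right) = 45260 - - 49 \left(- \frac{1}{9} + \frac{1}{199}\right) = 45260 - \left(-49\right) \left(- \frac{190}{1791}\right) = 45260 - \frac{9310}{1791} = \frac{81051350}{1791}$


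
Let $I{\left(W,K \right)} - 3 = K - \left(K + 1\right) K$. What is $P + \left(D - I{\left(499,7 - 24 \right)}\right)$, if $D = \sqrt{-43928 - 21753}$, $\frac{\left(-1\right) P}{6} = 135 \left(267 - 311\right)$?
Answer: $35926 + i \sqrt{65681} \approx 35926.0 + 256.28 i$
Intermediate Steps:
$P = 35640$ ($P = - 6 \cdot 135 \left(267 - 311\right) = - 6 \cdot 135 \left(-44\right) = \left(-6\right) \left(-5940\right) = 35640$)
$D = i \sqrt{65681}$ ($D = \sqrt{-65681} = i \sqrt{65681} \approx 256.28 i$)
$I{\left(W,K \right)} = 3 + K - K \left(1 + K\right)$ ($I{\left(W,K \right)} = 3 - \left(- K + \left(K + 1\right) K\right) = 3 - \left(- K + \left(1 + K\right) K\right) = 3 - \left(- K + K \left(1 + K\right)\right) = 3 + K - K \left(1 + K\right)$)
$P + \left(D - I{\left(499,7 - 24 \right)}\right) = 35640 - \left(3 - \left(7 - 24\right)^{2} - i \sqrt{65681}\right) = 35640 - \left(3 - 289 - i \sqrt{65681}\right) = 35640 + \left(i \sqrt{65681} - \left(3 - 289\right)\right) = 35640 + \left(i \sqrt{65681} - -286\right) = 35640 + \left(i \sqrt{65681} + 286\right) = 35640 + \left(286 + i \sqrt{65681}\right) = 35926 + i \sqrt{65681}$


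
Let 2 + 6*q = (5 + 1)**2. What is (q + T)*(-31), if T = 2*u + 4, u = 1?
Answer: -1085/3 ≈ -361.67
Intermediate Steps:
q = 17/3 (q = -1/3 + (5 + 1)**2/6 = -1/3 + (1/6)*6**2 = -1/3 + (1/6)*36 = -1/3 + 6 = 17/3 ≈ 5.6667)
T = 6 (T = 2*1 + 4 = 2 + 4 = 6)
(q + T)*(-31) = (17/3 + 6)*(-31) = (35/3)*(-31) = -1085/3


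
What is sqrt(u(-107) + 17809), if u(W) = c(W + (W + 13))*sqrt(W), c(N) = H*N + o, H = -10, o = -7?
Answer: sqrt(17809 + 2003*I*sqrt(107)) ≈ 150.22 + 68.964*I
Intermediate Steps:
c(N) = -7 - 10*N (c(N) = -10*N - 7 = -7 - 10*N)
u(W) = sqrt(W)*(-137 - 20*W) (u(W) = (-7 - 10*(W + (W + 13)))*sqrt(W) = (-7 - 10*(W + (13 + W)))*sqrt(W) = (-7 - 10*(13 + 2*W))*sqrt(W) = (-7 + (-130 - 20*W))*sqrt(W) = (-137 - 20*W)*sqrt(W) = sqrt(W)*(-137 - 20*W))
sqrt(u(-107) + 17809) = sqrt(sqrt(-107)*(-137 - 20*(-107)) + 17809) = sqrt((I*sqrt(107))*(-137 + 2140) + 17809) = sqrt((I*sqrt(107))*2003 + 17809) = sqrt(2003*I*sqrt(107) + 17809) = sqrt(17809 + 2003*I*sqrt(107))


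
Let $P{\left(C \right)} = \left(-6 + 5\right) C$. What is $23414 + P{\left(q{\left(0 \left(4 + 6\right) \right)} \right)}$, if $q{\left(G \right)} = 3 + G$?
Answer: $23411$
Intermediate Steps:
$P{\left(C \right)} = - C$
$23414 + P{\left(q{\left(0 \left(4 + 6\right) \right)} \right)} = 23414 - \left(3 + 0 \left(4 + 6\right)\right) = 23414 - \left(3 + 0 \cdot 10\right) = 23414 - \left(3 + 0\right) = 23414 - 3 = 23411$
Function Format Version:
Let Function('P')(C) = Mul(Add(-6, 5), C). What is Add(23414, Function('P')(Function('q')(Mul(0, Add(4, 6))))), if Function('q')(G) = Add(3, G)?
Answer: 23411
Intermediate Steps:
Function('P')(C) = Mul(-1, C)
Add(23414, Function('P')(Function('q')(Mul(0, Add(4, 6))))) = Add(23414, Mul(-1, Add(3, Mul(0, Add(4, 6))))) = Add(23414, Mul(-1, Add(3, Mul(0, 10)))) = Add(23414, Mul(-1, Add(3, 0))) = Add(23414, Mul(-1, 3)) = Add(23414, -3) = 23411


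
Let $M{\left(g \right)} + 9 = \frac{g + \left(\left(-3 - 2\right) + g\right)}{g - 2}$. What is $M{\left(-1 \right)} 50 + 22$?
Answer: $- \frac{934}{3} \approx -311.33$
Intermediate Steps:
$M{\left(g \right)} = -9 + \frac{-5 + 2 g}{-2 + g}$ ($M{\left(g \right)} = -9 + \frac{g + \left(\left(-3 - 2\right) + g\right)}{g - 2} = -9 + \frac{g + \left(-5 + g\right)}{-2 + g} = -9 + \frac{-5 + 2 g}{-2 + g}$)
$M{\left(-1 \right)} 50 + 22 = \frac{13 - -7}{-2 - 1} \cdot 50 + 22 = \frac{13 + 7}{-3} \cdot 50 + 22 = \left(- \frac{1}{3}\right) 20 \cdot 50 + 22 = \left(- \frac{20}{3}\right) 50 + 22 = - \frac{1000}{3} + 22 = - \frac{934}{3}$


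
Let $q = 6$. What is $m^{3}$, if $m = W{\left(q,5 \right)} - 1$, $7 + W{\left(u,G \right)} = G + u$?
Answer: $27$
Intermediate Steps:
$W{\left(u,G \right)} = -7 + G + u$ ($W{\left(u,G \right)} = -7 + \left(G + u\right) = -7 + G + u$)
$m = 3$ ($m = \left(-7 + 5 + 6\right) - 1 = 4 - 1 = 3$)
$m^{3} = 3^{3} = 27$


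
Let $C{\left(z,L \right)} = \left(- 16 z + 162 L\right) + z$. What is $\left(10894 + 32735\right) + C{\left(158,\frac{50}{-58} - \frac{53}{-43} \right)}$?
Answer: $\frac{51524817}{1247} \approx 41319.0$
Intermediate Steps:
$C{\left(z,L \right)} = - 15 z + 162 L$
$\left(10894 + 32735\right) + C{\left(158,\frac{50}{-58} - \frac{53}{-43} \right)} = \left(10894 + 32735\right) + \left(\left(-15\right) 158 + 162 \left(\frac{50}{-58} - \frac{53}{-43}\right)\right) = 43629 - \left(2370 - 162 \left(50 \left(- \frac{1}{58}\right) - - \frac{53}{43}\right)\right) = 43629 - \left(2370 - 162 \left(- \frac{25}{29} + \frac{53}{43}\right)\right) = 43629 + \left(-2370 + 162 \cdot \frac{462}{1247}\right) = 43629 + \left(-2370 + \frac{74844}{1247}\right) = 43629 - \frac{2880546}{1247} = \frac{51524817}{1247}$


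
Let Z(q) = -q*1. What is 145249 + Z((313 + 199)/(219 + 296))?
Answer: 74802723/515 ≈ 1.4525e+5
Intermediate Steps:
Z(q) = -q
145249 + Z((313 + 199)/(219 + 296)) = 145249 - (313 + 199)/(219 + 296) = 145249 - 512/515 = 74802723/515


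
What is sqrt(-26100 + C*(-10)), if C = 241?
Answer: I*sqrt(28510) ≈ 168.85*I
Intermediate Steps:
sqrt(-26100 + C*(-10)) = sqrt(-26100 + 241*(-10)) = sqrt(-26100 - 2410) = sqrt(-28510) = I*sqrt(28510)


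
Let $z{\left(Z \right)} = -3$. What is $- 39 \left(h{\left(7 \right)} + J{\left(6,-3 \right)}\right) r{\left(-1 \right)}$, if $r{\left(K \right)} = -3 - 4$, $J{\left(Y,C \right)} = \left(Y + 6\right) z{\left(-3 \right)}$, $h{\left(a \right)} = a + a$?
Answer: $-6006$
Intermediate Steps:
$h{\left(a \right)} = 2 a$
$J{\left(Y,C \right)} = -18 - 3 Y$ ($J{\left(Y,C \right)} = \left(Y + 6\right) \left(-3\right) = \left(6 + Y\right) \left(-3\right) = -18 - 3 Y$)
$r{\left(K \right)} = -7$
$- 39 \left(h{\left(7 \right)} + J{\left(6,-3 \right)}\right) r{\left(-1 \right)} = - 39 \left(2 \cdot 7 - 36\right) \left(-7\right) = - 39 \left(14 - 36\right) \left(-7\right) = \left(-39\right) \left(-22\right) \left(-7\right) = 858 \left(-7\right) = -6006$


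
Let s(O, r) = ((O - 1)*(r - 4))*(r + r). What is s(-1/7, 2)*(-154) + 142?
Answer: -1266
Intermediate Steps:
s(O, r) = 2*r*(-1 + O)*(-4 + r) (s(O, r) = ((-1 + O)*(-4 + r))*(2*r) = 2*r*(-1 + O)*(-4 + r))
s(-1/7, 2)*(-154) + 142 = (2*2*(4 - 1*2 - (-4)/7 - 1/7*2))*(-154) + 142 = (2*2*(4 - 2 - (-4)/7 - 1*⅐*2))*(-154) + 142 = (2*2*(4 - 2 - 4*(-⅐) - ⅐*2))*(-154) + 142 = (2*2*(4 - 2 + 4/7 - 2/7))*(-154) + 142 = (2*2*(16/7))*(-154) + 142 = (64/7)*(-154) + 142 = -1408 + 142 = -1266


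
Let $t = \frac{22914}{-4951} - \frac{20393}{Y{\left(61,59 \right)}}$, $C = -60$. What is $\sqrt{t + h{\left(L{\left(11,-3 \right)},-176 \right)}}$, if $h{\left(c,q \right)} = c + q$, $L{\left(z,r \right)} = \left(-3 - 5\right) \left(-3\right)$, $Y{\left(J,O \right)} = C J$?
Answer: $\frac{i \sqrt{12400148015579805}}{9060330} \approx 12.29 i$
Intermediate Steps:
$Y{\left(J,O \right)} = - 60 J$
$L{\left(z,r \right)} = 24$ ($L{\left(z,r \right)} = \left(-8\right) \left(-3\right) = 24$)
$t = \frac{17100503}{18120660}$ ($t = \frac{22914}{-4951} - \frac{20393}{\left(-60\right) 61} = 22914 \left(- \frac{1}{4951}\right) - \frac{20393}{-3660} = - \frac{22914}{4951} - - \frac{20393}{3660} = - \frac{22914}{4951} + \frac{20393}{3660} = \frac{17100503}{18120660} \approx 0.9437$)
$\sqrt{t + h{\left(L{\left(11,-3 \right)},-176 \right)}} = \sqrt{\frac{17100503}{18120660} + \left(24 - 176\right)} = \sqrt{\frac{17100503}{18120660} - 152} = \sqrt{- \frac{2737239817}{18120660}} = \frac{i \sqrt{12400148015579805}}{9060330}$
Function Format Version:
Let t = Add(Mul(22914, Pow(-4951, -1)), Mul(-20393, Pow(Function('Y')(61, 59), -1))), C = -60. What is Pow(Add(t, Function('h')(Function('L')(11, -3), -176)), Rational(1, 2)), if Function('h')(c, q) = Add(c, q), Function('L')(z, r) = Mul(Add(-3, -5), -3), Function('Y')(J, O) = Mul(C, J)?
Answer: Mul(Rational(1, 9060330), I, Pow(12400148015579805, Rational(1, 2))) ≈ Mul(12.290, I)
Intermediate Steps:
Function('Y')(J, O) = Mul(-60, J)
Function('L')(z, r) = 24 (Function('L')(z, r) = Mul(-8, -3) = 24)
t = Rational(17100503, 18120660) (t = Add(Mul(22914, Pow(-4951, -1)), Mul(-20393, Pow(Mul(-60, 61), -1))) = Add(Mul(22914, Rational(-1, 4951)), Mul(-20393, Pow(-3660, -1))) = Add(Rational(-22914, 4951), Mul(-20393, Rational(-1, 3660))) = Add(Rational(-22914, 4951), Rational(20393, 3660)) = Rational(17100503, 18120660) ≈ 0.94370)
Pow(Add(t, Function('h')(Function('L')(11, -3), -176)), Rational(1, 2)) = Pow(Add(Rational(17100503, 18120660), Add(24, -176)), Rational(1, 2)) = Pow(Add(Rational(17100503, 18120660), -152), Rational(1, 2)) = Pow(Rational(-2737239817, 18120660), Rational(1, 2)) = Mul(Rational(1, 9060330), I, Pow(12400148015579805, Rational(1, 2)))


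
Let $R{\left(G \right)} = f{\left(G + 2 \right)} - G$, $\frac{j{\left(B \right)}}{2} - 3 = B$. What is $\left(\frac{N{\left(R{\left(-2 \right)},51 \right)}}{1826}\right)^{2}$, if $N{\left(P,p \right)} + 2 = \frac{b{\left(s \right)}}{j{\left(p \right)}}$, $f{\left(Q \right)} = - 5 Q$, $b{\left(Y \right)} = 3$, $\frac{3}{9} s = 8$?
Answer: $\frac{5041}{4321221696} \approx 1.1666 \cdot 10^{-6}$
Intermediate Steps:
$j{\left(B \right)} = 6 + 2 B$
$s = 24$ ($s = 3 \cdot 8 = 24$)
$R{\left(G \right)} = -10 - 6 G$ ($R{\left(G \right)} = - 5 \left(G + 2\right) - G = - 5 \left(2 + G\right) - G = \left(-10 - 5 G\right) - G = -10 - 6 G$)
$N{\left(P,p \right)} = -2 + \frac{3}{6 + 2 p}$
$\left(\frac{N{\left(R{\left(-2 \right)},51 \right)}}{1826}\right)^{2} = \left(\frac{\frac{1}{2} \frac{1}{3 + 51} \left(-9 - 204\right)}{1826}\right)^{2} = \left(\frac{-9 - 204}{2 \cdot 54} \cdot \frac{1}{1826}\right)^{2} = \left(\frac{1}{2} \cdot \frac{1}{54} \left(-213\right) \frac{1}{1826}\right)^{2} = \left(\left(- \frac{71}{36}\right) \frac{1}{1826}\right)^{2} = \left(- \frac{71}{65736}\right)^{2} = \frac{5041}{4321221696}$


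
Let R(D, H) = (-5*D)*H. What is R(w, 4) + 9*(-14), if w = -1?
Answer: -106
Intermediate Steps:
R(D, H) = -5*D*H
R(w, 4) + 9*(-14) = -5*(-1)*4 + 9*(-14) = 20 - 126 = -106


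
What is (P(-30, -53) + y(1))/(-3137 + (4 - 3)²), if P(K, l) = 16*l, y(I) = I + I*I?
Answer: 423/1568 ≈ 0.26977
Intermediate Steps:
y(I) = I + I²
(P(-30, -53) + y(1))/(-3137 + (4 - 3)²) = (16*(-53) + 1*(1 + 1))/(-3137 + (4 - 3)²) = (-848 + 1*2)/(-3137 + 1²) = (-848 + 2)/(-3137 + 1) = -846/(-3136) = -846*(-1/3136) = 423/1568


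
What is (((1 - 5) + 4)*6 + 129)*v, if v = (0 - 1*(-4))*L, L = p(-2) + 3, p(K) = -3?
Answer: 0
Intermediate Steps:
L = 0 (L = -3 + 3 = 0)
v = 0 (v = (0 - 1*(-4))*0 = (0 + 4)*0 = 4*0 = 0)
(((1 - 5) + 4)*6 + 129)*v = (((1 - 5) + 4)*6 + 129)*0 = ((-4 + 4)*6 + 129)*0 = (0*6 + 129)*0 = (0 + 129)*0 = 129*0 = 0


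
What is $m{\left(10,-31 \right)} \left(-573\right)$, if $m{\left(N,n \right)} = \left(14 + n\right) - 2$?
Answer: $10887$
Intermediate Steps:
$m{\left(N,n \right)} = 12 + n$
$m{\left(10,-31 \right)} \left(-573\right) = \left(12 - 31\right) \left(-573\right) = \left(-19\right) \left(-573\right) = 10887$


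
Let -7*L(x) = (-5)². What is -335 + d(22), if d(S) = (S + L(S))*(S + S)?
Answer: 3331/7 ≈ 475.86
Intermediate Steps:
L(x) = -25/7 (L(x) = -⅐*(-5)² = -⅐*25 = -25/7)
d(S) = 2*S*(-25/7 + S) (d(S) = (S - 25/7)*(S + S) = (-25/7 + S)*(2*S) = 2*S*(-25/7 + S))
-335 + d(22) = -335 + (2/7)*22*(-25 + 7*22) = -335 + (2/7)*22*(-25 + 154) = -335 + (2/7)*22*129 = -335 + 5676/7 = 3331/7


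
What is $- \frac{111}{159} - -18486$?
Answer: $\frac{979721}{53} \approx 18485.0$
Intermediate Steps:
$- \frac{111}{159} - -18486 = \left(-111\right) \frac{1}{159} + 18486 = - \frac{37}{53} + 18486 = \frac{979721}{53}$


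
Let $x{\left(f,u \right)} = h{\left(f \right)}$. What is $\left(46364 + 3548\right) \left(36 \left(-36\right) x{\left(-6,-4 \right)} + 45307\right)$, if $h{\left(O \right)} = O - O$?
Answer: $2261362984$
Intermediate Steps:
$h{\left(O \right)} = 0$
$x{\left(f,u \right)} = 0$
$\left(46364 + 3548\right) \left(36 \left(-36\right) x{\left(-6,-4 \right)} + 45307\right) = \left(46364 + 3548\right) \left(36 \left(-36\right) 0 + 45307\right) = 49912 \left(\left(-1296\right) 0 + 45307\right) = 49912 \left(0 + 45307\right) = 49912 \cdot 45307 = 2261362984$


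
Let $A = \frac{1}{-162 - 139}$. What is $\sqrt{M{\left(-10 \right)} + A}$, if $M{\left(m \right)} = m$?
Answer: $\frac{i \sqrt{906311}}{301} \approx 3.1628 i$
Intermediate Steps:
$A = - \frac{1}{301}$ ($A = \frac{1}{-301} = - \frac{1}{301} \approx -0.0033223$)
$\sqrt{M{\left(-10 \right)} + A} = \sqrt{-10 - \frac{1}{301}} = \sqrt{- \frac{3011}{301}} = \frac{i \sqrt{906311}}{301}$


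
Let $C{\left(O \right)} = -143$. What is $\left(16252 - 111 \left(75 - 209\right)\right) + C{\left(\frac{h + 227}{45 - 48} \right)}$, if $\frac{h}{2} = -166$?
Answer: $30983$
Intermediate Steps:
$h = -332$ ($h = 2 \left(-166\right) = -332$)
$\left(16252 - 111 \left(75 - 209\right)\right) + C{\left(\frac{h + 227}{45 - 48} \right)} = \left(16252 - 111 \left(75 - 209\right)\right) - 143 = \left(16252 - -14874\right) - 143 = \left(16252 + 14874\right) - 143 = 31126 - 143 = 30983$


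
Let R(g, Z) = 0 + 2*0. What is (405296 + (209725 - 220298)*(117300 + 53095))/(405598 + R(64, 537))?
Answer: -1801181039/405598 ≈ -4440.8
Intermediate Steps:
R(g, Z) = 0 (R(g, Z) = 0 + 0 = 0)
(405296 + (209725 - 220298)*(117300 + 53095))/(405598 + R(64, 537)) = (405296 + (209725 - 220298)*(117300 + 53095))/(405598 + 0) = (405296 - 10573*170395)/405598 = (405296 - 1801586335)*(1/405598) = -1801181039*1/405598 = -1801181039/405598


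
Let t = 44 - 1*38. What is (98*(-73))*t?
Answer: -42924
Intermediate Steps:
t = 6 (t = 44 - 38 = 6)
(98*(-73))*t = (98*(-73))*6 = -7154*6 = -42924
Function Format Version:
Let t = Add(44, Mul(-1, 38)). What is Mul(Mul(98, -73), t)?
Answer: -42924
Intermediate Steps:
t = 6 (t = Add(44, -38) = 6)
Mul(Mul(98, -73), t) = Mul(Mul(98, -73), 6) = Mul(-7154, 6) = -42924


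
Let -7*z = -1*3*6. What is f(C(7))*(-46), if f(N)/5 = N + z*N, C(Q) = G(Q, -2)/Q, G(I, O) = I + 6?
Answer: -74750/49 ≈ -1525.5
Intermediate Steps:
G(I, O) = 6 + I
z = 18/7 (z = -(-1*3)*6/7 = -(-3)*6/7 = -⅐*(-18) = 18/7 ≈ 2.5714)
C(Q) = (6 + Q)/Q
f(N) = 125*N/7 (f(N) = 5*(N + 18*N/7) = 5*(25*N/7) = 125*N/7)
f(C(7))*(-46) = (125*((6 + 7)/7)/7)*(-46) = (125*((⅐)*13)/7)*(-46) = ((125/7)*(13/7))*(-46) = (1625/49)*(-46) = -74750/49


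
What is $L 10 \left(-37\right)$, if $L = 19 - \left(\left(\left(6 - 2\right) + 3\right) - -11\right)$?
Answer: $-370$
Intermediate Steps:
$L = 1$ ($L = 19 - \left(\left(4 + 3\right) + 11\right) = 19 - \left(7 + 11\right) = 19 - 18 = 1$)
$L 10 \left(-37\right) = 1 \cdot 10 \left(-37\right) = 10 \left(-37\right) = -370$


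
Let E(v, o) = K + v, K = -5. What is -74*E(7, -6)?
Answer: -148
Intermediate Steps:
E(v, o) = -5 + v
-74*E(7, -6) = -74*(-5 + 7) = -74*2 = -148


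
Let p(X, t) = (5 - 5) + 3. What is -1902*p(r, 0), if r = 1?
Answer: -5706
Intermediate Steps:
p(X, t) = 3 (p(X, t) = 0 + 3 = 3)
-1902*p(r, 0) = -1902*3 = -5706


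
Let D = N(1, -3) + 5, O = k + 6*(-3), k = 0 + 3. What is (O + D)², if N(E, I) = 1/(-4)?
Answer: 1681/16 ≈ 105.06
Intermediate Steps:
k = 3
N(E, I) = -¼
O = -15 (O = 3 + 6*(-3) = 3 - 18 = -15)
D = 19/4 (D = -¼ + 5 = 19/4 ≈ 4.7500)
(O + D)² = (-15 + 19/4)² = (-41/4)² = 1681/16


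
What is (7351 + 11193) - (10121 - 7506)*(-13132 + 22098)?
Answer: -23427546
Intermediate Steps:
(7351 + 11193) - (10121 - 7506)*(-13132 + 22098) = 18544 - 2615*8966 = 18544 - 1*23446090 = 18544 - 23446090 = -23427546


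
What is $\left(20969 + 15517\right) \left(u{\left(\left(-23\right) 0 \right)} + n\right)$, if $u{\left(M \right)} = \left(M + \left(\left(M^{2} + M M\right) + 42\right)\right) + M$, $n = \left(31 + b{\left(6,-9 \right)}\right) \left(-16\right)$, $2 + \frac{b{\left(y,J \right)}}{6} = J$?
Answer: $21964572$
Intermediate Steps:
$b{\left(y,J \right)} = -12 + 6 J$
$n = 560$ ($n = \left(31 + \left(-12 + 6 \left(-9\right)\right)\right) \left(-16\right) = \left(31 - 66\right) \left(-16\right) = \left(-35\right) \left(-16\right) = 560$)
$u{\left(M \right)} = 42 + 2 M + 2 M^{2}$ ($u{\left(M \right)} = \left(M + \left(\left(M^{2} + M^{2}\right) + 42\right)\right) + M = \left(M + \left(2 M^{2} + 42\right)\right) + M = \left(M + \left(42 + 2 M^{2}\right)\right) + M = \left(42 + M + 2 M^{2}\right) + M = 42 + 2 M + 2 M^{2}$)
$\left(20969 + 15517\right) \left(u{\left(\left(-23\right) 0 \right)} + n\right) = \left(20969 + 15517\right) \left(\left(42 + 2 \left(\left(-23\right) 0\right) + 2 \left(\left(-23\right) 0\right)^{2}\right) + 560\right) = 36486 \left(\left(42 + 2 \cdot 0 + 2 \cdot 0^{2}\right) + 560\right) = 36486 \left(\left(42 + 0 + 2 \cdot 0\right) + 560\right) = 36486 \left(\left(42 + 0 + 0\right) + 560\right) = 36486 \left(42 + 560\right) = 36486 \cdot 602 = 21964572$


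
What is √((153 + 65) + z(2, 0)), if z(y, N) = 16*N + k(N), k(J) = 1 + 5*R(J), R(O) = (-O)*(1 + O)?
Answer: √219 ≈ 14.799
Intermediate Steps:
R(O) = -O*(1 + O)
k(J) = 1 - 5*J*(1 + J) (k(J) = 1 + 5*(-J*(1 + J)) = 1 - 5*J*(1 + J))
z(y, N) = 1 + 16*N - 5*N*(1 + N) (z(y, N) = 16*N + (1 - 5*N*(1 + N)) = 1 + 16*N - 5*N*(1 + N))
√((153 + 65) + z(2, 0)) = √((153 + 65) + (1 - 5*0² + 11*0)) = √(218 + (1 - 5*0 + 0)) = √(218 + (1 + 0 + 0)) = √(218 + 1) = √219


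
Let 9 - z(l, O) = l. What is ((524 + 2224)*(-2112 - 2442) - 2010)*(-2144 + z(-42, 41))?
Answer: 26196829386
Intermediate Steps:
z(l, O) = 9 - l
((524 + 2224)*(-2112 - 2442) - 2010)*(-2144 + z(-42, 41)) = ((524 + 2224)*(-2112 - 2442) - 2010)*(-2144 + (9 - 1*(-42))) = (2748*(-4554) - 2010)*(-2144 + (9 + 42)) = (-12514392 - 2010)*(-2144 + 51) = -12516402*(-2093) = 26196829386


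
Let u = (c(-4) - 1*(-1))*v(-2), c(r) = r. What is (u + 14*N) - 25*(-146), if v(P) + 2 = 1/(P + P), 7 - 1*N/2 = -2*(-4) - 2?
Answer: 14739/4 ≈ 3684.8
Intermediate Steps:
N = 2 (N = 14 - 2*(-2*(-4) - 2) = 14 - 2*(8 - 2) = 14 - 2*6 = 14 - 12 = 2)
v(P) = -2 + 1/(2*P) (v(P) = -2 + 1/(P + P) = -2 + 1/(2*P))
u = 27/4 (u = (-4 - 1*(-1))*(-2 + (½)/(-2)) = (-4 + 1)*(-2 + (½)*(-½)) = -3*(-2 - ¼) = -3*(-9/4) = 27/4 ≈ 6.7500)
(u + 14*N) - 25*(-146) = (27/4 + 14*2) - 25*(-146) = (27/4 + 28) + 3650 = 139/4 + 3650 = 14739/4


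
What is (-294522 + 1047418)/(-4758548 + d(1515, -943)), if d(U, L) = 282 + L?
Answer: -752896/4759209 ≈ -0.15820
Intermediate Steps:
(-294522 + 1047418)/(-4758548 + d(1515, -943)) = (-294522 + 1047418)/(-4758548 + (282 - 943)) = 752896/(-4758548 - 661) = 752896/(-4759209) = 752896*(-1/4759209) = -752896/4759209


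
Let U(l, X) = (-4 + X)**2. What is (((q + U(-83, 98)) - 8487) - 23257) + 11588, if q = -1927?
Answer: -13247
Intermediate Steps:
(((q + U(-83, 98)) - 8487) - 23257) + 11588 = (((-1927 + (-4 + 98)**2) - 8487) - 23257) + 11588 = (((-1927 + 94**2) - 8487) - 23257) + 11588 = (((-1927 + 8836) - 8487) - 23257) + 11588 = ((6909 - 8487) - 23257) + 11588 = (-1578 - 23257) + 11588 = -24835 + 11588 = -13247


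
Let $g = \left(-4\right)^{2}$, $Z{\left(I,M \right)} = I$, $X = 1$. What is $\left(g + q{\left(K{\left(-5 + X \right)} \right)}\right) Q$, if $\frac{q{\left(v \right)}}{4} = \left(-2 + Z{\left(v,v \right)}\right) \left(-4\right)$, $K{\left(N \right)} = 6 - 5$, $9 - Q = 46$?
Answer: $-1184$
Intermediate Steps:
$Q = -37$ ($Q = 9 - 46 = -37$)
$K{\left(N \right)} = 1$
$g = 16$
$q{\left(v \right)} = 32 - 16 v$ ($q{\left(v \right)} = 4 \left(-2 + v\right) \left(-4\right) = 4 \left(8 - 4 v\right) = 32 - 16 v$)
$\left(g + q{\left(K{\left(-5 + X \right)} \right)}\right) Q = \left(16 + \left(32 - 16\right)\right) \left(-37\right) = \left(16 + 16\right) \left(-37\right) = 32 \left(-37\right) = -1184$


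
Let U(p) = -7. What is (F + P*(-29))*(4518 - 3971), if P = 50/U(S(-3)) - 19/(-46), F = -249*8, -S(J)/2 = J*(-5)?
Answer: -316483807/322 ≈ -9.8287e+5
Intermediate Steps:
S(J) = 10*J (S(J) = -2*J*(-5) = -(-10)*J = 10*J)
F = -1992
P = -2167/322 (P = 50/(-7) - 19/(-46) = 50*(-⅐) - 19*(-1/46) = -50/7 + 19/46 = -2167/322 ≈ -6.7298)
(F + P*(-29))*(4518 - 3971) = (-1992 - 2167/322*(-29))*(4518 - 3971) = (-1992 + 62843/322)*547 = -578581/322*547 = -316483807/322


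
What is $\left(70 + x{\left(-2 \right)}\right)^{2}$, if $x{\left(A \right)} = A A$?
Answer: $5476$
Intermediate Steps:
$x{\left(A \right)} = A^{2}$
$\left(70 + x{\left(-2 \right)}\right)^{2} = \left(70 + \left(-2\right)^{2}\right)^{2} = \left(70 + 4\right)^{2} = 74^{2} = 5476$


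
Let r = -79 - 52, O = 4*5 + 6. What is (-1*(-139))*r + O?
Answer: -18183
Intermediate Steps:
O = 26 (O = 20 + 6 = 26)
r = -131
(-1*(-139))*r + O = -1*(-139)*(-131) + 26 = 139*(-131) + 26 = -18209 + 26 = -18183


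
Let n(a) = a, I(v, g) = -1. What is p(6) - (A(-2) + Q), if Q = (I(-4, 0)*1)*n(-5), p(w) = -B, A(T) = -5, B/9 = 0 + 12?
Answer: -108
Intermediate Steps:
B = 108 (B = 9*(0 + 12) = 9*12 = 108)
p(w) = -108 (p(w) = -1*108 = -108)
Q = 5 (Q = -1*1*(-5) = -1*(-5) = 5)
p(6) - (A(-2) + Q) = -108 - (-5 + 5) = -108 - 1*0 = -108 + 0 = -108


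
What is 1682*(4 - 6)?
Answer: -3364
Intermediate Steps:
1682*(4 - 6) = 1682*(-2) = -3364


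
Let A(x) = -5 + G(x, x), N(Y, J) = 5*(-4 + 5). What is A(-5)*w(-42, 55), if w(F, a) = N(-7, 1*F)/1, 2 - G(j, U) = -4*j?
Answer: -115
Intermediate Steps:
G(j, U) = 2 + 4*j (G(j, U) = 2 - (-4)*j = 2 + 4*j)
N(Y, J) = 5 (N(Y, J) = 5*1 = 5)
A(x) = -3 + 4*x (A(x) = -5 + (2 + 4*x) = -3 + 4*x)
w(F, a) = 5 (w(F, a) = 5/1 = 5*1 = 5)
A(-5)*w(-42, 55) = (-3 + 4*(-5))*5 = (-3 - 20)*5 = -23*5 = -115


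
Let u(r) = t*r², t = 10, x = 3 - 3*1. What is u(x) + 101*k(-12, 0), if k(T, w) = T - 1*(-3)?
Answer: -909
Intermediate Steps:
k(T, w) = 3 + T (k(T, w) = T + 3 = 3 + T)
x = 0 (x = 3 - 3 = 0)
u(r) = 10*r²
u(x) + 101*k(-12, 0) = 10*0² + 101*(3 - 12) = 10*0 + 101*(-9) = 0 - 909 = -909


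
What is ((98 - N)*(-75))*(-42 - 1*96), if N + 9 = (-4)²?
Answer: 941850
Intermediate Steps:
N = 7 (N = -9 + (-4)² = -9 + 16 = 7)
((98 - N)*(-75))*(-42 - 1*96) = ((98 - 1*7)*(-75))*(-42 - 1*96) = ((98 - 7)*(-75))*(-42 - 96) = (91*(-75))*(-138) = -6825*(-138) = 941850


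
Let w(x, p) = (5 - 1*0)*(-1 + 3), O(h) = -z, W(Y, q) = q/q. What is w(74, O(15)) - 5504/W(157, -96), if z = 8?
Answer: -5494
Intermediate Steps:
W(Y, q) = 1
O(h) = -8 (O(h) = -1*8 = -8)
w(x, p) = 10 (w(x, p) = (5 + 0)*2 = 5*2 = 10)
w(74, O(15)) - 5504/W(157, -96) = 10 - 5504/1 = 10 - 5504*1 = 10 - 5504 = -5494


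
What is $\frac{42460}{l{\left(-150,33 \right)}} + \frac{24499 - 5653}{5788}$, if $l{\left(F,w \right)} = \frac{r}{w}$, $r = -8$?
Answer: $- \frac{253433721}{1447} \approx -1.7514 \cdot 10^{5}$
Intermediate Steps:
$l{\left(F,w \right)} = - \frac{8}{w}$
$\frac{42460}{l{\left(-150,33 \right)}} + \frac{24499 - 5653}{5788} = \frac{42460}{\left(-8\right) \frac{1}{33}} + \frac{24499 - 5653}{5788} = \frac{42460}{\left(-8\right) \frac{1}{33}} + 18846 \cdot \frac{1}{5788} = \frac{42460}{- \frac{8}{33}} + \frac{9423}{2894} = 42460 \left(- \frac{33}{8}\right) + \frac{9423}{2894} = - \frac{350295}{2} + \frac{9423}{2894} = - \frac{253433721}{1447}$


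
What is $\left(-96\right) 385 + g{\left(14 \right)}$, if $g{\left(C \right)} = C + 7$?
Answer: $-36939$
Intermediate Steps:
$g{\left(C \right)} = 7 + C$
$\left(-96\right) 385 + g{\left(14 \right)} = \left(-96\right) 385 + \left(7 + 14\right) = -36960 + 21 = -36939$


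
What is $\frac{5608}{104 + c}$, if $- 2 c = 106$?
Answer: $\frac{5608}{51} \approx 109.96$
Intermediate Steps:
$c = -53$ ($c = \left(- \frac{1}{2}\right) 106 = -53$)
$\frac{5608}{104 + c} = \frac{5608}{104 - 53} = \frac{5608}{51}$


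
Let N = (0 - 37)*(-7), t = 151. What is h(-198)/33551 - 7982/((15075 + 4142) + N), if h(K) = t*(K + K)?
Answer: -716195489/326719638 ≈ -2.1921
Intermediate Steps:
N = 259 (N = -37*(-7) = 259)
h(K) = 302*K (h(K) = 151*(K + K) = 151*(2*K) = 302*K)
h(-198)/33551 - 7982/((15075 + 4142) + N) = (302*(-198))/33551 - 7982/((15075 + 4142) + 259) = -59796*1/33551 - 7982/(19217 + 259) = -59796/33551 - 7982/19476 = -59796/33551 - 7982*1/19476 = -59796/33551 - 3991/9738 = -716195489/326719638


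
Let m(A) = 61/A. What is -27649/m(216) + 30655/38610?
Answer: -46116830857/471042 ≈ -97904.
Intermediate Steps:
-27649/m(216) + 30655/38610 = -27649/(61/216) + 30655/38610 = -27649/(61*(1/216)) + 30655*(1/38610) = -27649/61/216 + 6131/7722 = -27649*216/61 + 6131/7722 = -5972184/61 + 6131/7722 = -46116830857/471042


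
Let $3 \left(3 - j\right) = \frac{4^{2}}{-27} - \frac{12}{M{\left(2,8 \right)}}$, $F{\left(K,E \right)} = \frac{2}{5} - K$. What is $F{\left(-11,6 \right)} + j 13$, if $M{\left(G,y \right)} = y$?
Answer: $\frac{48169}{810} \approx 59.468$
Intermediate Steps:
$F{\left(K,E \right)} = \frac{2}{5} - K$ ($F{\left(K,E \right)} = 2 \cdot \frac{1}{5} - K = \frac{2}{5} - K$)
$j = \frac{599}{162}$ ($j = 3 - \frac{\frac{4^{2}}{-27} - \frac{12}{8}}{3} = 3 - \frac{16 \left(- \frac{1}{27}\right) - \frac{3}{2}}{3} = 3 - \frac{- \frac{16}{27} - \frac{3}{2}}{3} = 3 - - \frac{113}{162} = 3 + \frac{113}{162} = \frac{599}{162} \approx 3.6975$)
$F{\left(-11,6 \right)} + j 13 = \left(\frac{2}{5} - -11\right) + \frac{599}{162} \cdot 13 = \left(\frac{2}{5} + 11\right) + \frac{7787}{162} = \frac{57}{5} + \frac{7787}{162} = \frac{48169}{810}$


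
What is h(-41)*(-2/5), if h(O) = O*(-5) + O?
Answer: -328/5 ≈ -65.600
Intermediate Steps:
h(O) = -4*O (h(O) = -5*O + O = -4*O)
h(-41)*(-2/5) = (-4*(-41))*(-2/5) = 164*(-2*1/5) = 164*(-2/5) = -328/5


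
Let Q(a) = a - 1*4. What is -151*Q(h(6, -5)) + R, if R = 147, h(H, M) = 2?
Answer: 449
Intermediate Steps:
Q(a) = -4 + a (Q(a) = a - 4 = -4 + a)
-151*Q(h(6, -5)) + R = -151*(-4 + 2) + 147 = -151*(-2) + 147 = 302 + 147 = 449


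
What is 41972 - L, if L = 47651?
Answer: -5679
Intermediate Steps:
41972 - L = 41972 - 1*47651 = 41972 - 47651 = -5679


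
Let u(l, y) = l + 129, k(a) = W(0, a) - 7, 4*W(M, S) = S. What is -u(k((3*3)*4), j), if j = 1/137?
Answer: -131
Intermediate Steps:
W(M, S) = S/4
k(a) = -7 + a/4 (k(a) = a/4 - 7 = -7 + a/4)
j = 1/137 ≈ 0.0072993
u(l, y) = 129 + l
-u(k((3*3)*4), j) = -(129 + (-7 + ((3*3)*4)/4)) = -(129 + (-7 + (9*4)/4)) = -(129 + (-7 + (1/4)*36)) = -(129 + (-7 + 9)) = -(129 + 2) = -1*131 = -131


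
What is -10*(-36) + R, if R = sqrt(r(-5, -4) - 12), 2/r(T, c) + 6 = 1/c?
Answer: 360 + 2*I*sqrt(77)/5 ≈ 360.0 + 3.51*I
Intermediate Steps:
r(T, c) = 2/(-6 + 1/c)
R = 2*I*sqrt(77)/5 (R = sqrt(-2*(-4)/(-1 + 6*(-4)) - 12) = sqrt(-2*(-4)/(-1 - 24) - 12) = sqrt(-2*(-4)/(-25) - 12) = sqrt(-2*(-4)*(-1/25) - 12) = sqrt(-8/25 - 12) = sqrt(-308/25) = 2*I*sqrt(77)/5 ≈ 3.51*I)
-10*(-36) + R = -10*(-36) + 2*I*sqrt(77)/5 = 360 + 2*I*sqrt(77)/5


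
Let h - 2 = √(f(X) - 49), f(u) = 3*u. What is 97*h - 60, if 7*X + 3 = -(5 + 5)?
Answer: 134 + 97*I*√2674/7 ≈ 134.0 + 716.56*I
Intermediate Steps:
X = -13/7 (X = -3/7 + (-(5 + 5))/7 = -3/7 + (-1*10)/7 = -3/7 + (⅐)*(-10) = -3/7 - 10/7 = -13/7 ≈ -1.8571)
h = 2 + I*√2674/7 (h = 2 + √(3*(-13/7) - 49) = 2 + √(-39/7 - 49) = 2 + √(-382/7) = 2 + I*√2674/7 ≈ 2.0 + 7.3872*I)
97*h - 60 = 97*(2 + I*√2674/7) - 60 = (194 + 97*I*√2674/7) - 60 = 134 + 97*I*√2674/7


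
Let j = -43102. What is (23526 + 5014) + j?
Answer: -14562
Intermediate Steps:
(23526 + 5014) + j = (23526 + 5014) - 43102 = 28540 - 43102 = -14562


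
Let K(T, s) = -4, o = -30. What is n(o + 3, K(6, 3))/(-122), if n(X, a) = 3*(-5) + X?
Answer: 21/61 ≈ 0.34426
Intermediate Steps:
n(X, a) = -15 + X
n(o + 3, K(6, 3))/(-122) = (-15 + (-30 + 3))/(-122) = (-15 - 27)*(-1/122) = -42*(-1/122) = 21/61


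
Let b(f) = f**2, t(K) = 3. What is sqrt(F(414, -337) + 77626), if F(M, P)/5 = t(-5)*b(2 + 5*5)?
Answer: sqrt(88561) ≈ 297.59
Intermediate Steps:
F(M, P) = 10935 (F(M, P) = 5*(3*(2 + 5*5)**2) = 5*(3*(2 + 25)**2) = 5*(3*27**2) = 5*(3*729) = 5*2187 = 10935)
sqrt(F(414, -337) + 77626) = sqrt(10935 + 77626) = sqrt(88561)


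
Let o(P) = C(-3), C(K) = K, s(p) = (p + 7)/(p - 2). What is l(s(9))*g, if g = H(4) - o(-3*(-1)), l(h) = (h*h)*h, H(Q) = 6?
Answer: 36864/343 ≈ 107.48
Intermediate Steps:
s(p) = (7 + p)/(-2 + p)
l(h) = h**3 (l(h) = h**2*h = h**3)
o(P) = -3
g = 9 (g = 6 - 1*(-3) = 6 + 3 = 9)
l(s(9))*g = ((7 + 9)/(-2 + 9))**3*9 = (16/7)**3*9 = (4096/343)*9 = 36864/343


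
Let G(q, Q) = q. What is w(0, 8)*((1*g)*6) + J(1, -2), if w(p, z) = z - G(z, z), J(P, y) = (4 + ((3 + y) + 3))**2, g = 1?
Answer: 64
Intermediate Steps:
J(P, y) = (10 + y)**2 (J(P, y) = (4 + (6 + y))**2 = (10 + y)**2)
w(p, z) = 0 (w(p, z) = z - z = 0)
w(0, 8)*((1*g)*6) + J(1, -2) = 0*((1*1)*6) + (10 - 2)**2 = 0*(1*6) + 8**2 = 0*6 + 64 = 0 + 64 = 64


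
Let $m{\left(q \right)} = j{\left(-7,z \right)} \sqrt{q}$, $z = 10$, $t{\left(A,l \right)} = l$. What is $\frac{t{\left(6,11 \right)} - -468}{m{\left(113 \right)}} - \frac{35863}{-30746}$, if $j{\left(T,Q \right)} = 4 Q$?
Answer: $\frac{35863}{30746} + \frac{479 \sqrt{113}}{4520} \approx 2.2929$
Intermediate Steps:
$m{\left(q \right)} = 40 \sqrt{q}$ ($m{\left(q \right)} = 4 \cdot 10 \sqrt{q} = 40 \sqrt{q}$)
$\frac{t{\left(6,11 \right)} - -468}{m{\left(113 \right)}} - \frac{35863}{-30746} = \frac{11 - -468}{40 \sqrt{113}} - \frac{35863}{-30746} = \left(11 + 468\right) \frac{\sqrt{113}}{4520} - - \frac{35863}{30746} = 479 \frac{\sqrt{113}}{4520} + \frac{35863}{30746} = \frac{479 \sqrt{113}}{4520} + \frac{35863}{30746} = \frac{35863}{30746} + \frac{479 \sqrt{113}}{4520}$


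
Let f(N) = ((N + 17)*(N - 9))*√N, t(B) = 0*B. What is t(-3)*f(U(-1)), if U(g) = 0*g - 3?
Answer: 0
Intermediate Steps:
U(g) = -3 (U(g) = 0 - 3 = -3)
t(B) = 0
f(N) = √N*(-9 + N)*(17 + N) (f(N) = ((17 + N)*(-9 + N))*√N = ((-9 + N)*(17 + N))*√N = √N*(-9 + N)*(17 + N))
t(-3)*f(U(-1)) = 0*(√(-3)*(-153 + (-3)² + 8*(-3))) = 0*((I*√3)*(-153 + 9 - 24)) = 0*((I*√3)*(-168)) = 0*(-168*I*√3) = 0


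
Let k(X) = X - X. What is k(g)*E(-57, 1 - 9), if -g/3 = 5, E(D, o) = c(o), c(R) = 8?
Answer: 0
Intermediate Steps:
E(D, o) = 8
g = -15 (g = -3*5 = -15)
k(X) = 0
k(g)*E(-57, 1 - 9) = 0*8 = 0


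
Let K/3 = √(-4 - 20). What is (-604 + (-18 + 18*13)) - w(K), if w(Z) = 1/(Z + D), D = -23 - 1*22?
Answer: -96607/249 + 2*I*√6/747 ≈ -387.98 + 0.0065582*I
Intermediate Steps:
D = -45 (D = -23 - 22 = -45)
K = 6*I*√6 (K = 3*√(-4 - 20) = 3*√(-24) = 3*(2*I*√6) = 6*I*√6 ≈ 14.697*I)
w(Z) = 1/(-45 + Z) (w(Z) = 1/(Z - 45) = 1/(-45 + Z))
(-604 + (-18 + 18*13)) - w(K) = (-604 + (-18 + 18*13)) - 1/(-45 + 6*I*√6) = (-604 + (-18 + 234)) - 1/(-45 + 6*I*√6) = (-604 + 216) - 1/(-45 + 6*I*√6) = -388 - 1/(-45 + 6*I*√6)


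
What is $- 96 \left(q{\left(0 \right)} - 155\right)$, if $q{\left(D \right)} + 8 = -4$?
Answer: $16032$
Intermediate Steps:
$q{\left(D \right)} = -12$ ($q{\left(D \right)} = -8 - 4 = -12$)
$- 96 \left(q{\left(0 \right)} - 155\right) = - 96 \left(-12 - 155\right) = \left(-96\right) \left(-167\right) = 16032$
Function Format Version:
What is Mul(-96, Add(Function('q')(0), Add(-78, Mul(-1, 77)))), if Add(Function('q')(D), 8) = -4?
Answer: 16032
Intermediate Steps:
Function('q')(D) = -12 (Function('q')(D) = Add(-8, -4) = -12)
Mul(-96, Add(Function('q')(0), Add(-78, Mul(-1, 77)))) = Mul(-96, Add(-12, Add(-78, Mul(-1, 77)))) = Mul(-96, Add(-12, Add(-78, -77))) = Mul(-96, Add(-12, -155)) = Mul(-96, -167) = 16032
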